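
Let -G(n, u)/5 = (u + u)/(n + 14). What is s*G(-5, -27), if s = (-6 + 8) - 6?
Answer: -120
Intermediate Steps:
G(n, u) = -10*u/(14 + n) (G(n, u) = -5*(u + u)/(n + 14) = -5*2*u/(14 + n) = -10*u/(14 + n))
s = -4 (s = 2 - 6 = -4)
s*G(-5, -27) = -(-40)*(-27)/(14 - 5) = -(-40)*(-27)/9 = -4*30 = -120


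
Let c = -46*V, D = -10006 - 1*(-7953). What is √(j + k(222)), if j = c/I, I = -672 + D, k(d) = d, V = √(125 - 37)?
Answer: √(65939550 + 10028*√22)/545 ≈ 14.905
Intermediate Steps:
D = -2053 (D = -10006 + 7953 = -2053)
V = 2*√22 (V = √88 = 2*√22 ≈ 9.3808)
c = -92*√22 ≈ -431.52
I = -2725 (I = -672 - 2053 = -2725)
j = 92*√22/2725 (j = -92*√22/(-2725) = -92*√22*(-1/2725) = 92*√22/2725 ≈ 0.15836)
√(j + k(222)) = √(92*√22/2725 + 222) = √(222 + 92*√22/2725)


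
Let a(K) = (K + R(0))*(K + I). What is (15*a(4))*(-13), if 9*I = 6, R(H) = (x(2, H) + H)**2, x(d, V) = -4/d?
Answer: -7280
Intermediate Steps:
R(H) = (-2 + H)**2 (R(H) = (-4/2 + H)**2 = (-4*1/2 + H)**2 = (-2 + H)**2)
I = 2/3 (I = (1/9)*6 = 2/3 ≈ 0.66667)
a(K) = (4 + K)*(2/3 + K) (a(K) = (K + (-2 + 0)**2)*(K + 2/3) = (K + (-2)**2)*(2/3 + K) = (K + 4)*(2/3 + K) = (4 + K)*(2/3 + K))
(15*a(4))*(-13) = (15*(8/3 + 4**2 + (14/3)*4))*(-13) = (15*(8/3 + 16 + 56/3))*(-13) = (15*(112/3))*(-13) = 560*(-13) = -7280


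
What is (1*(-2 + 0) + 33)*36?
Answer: 1116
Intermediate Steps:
(1*(-2 + 0) + 33)*36 = (1*(-2) + 33)*36 = (-2 + 33)*36 = 31*36 = 1116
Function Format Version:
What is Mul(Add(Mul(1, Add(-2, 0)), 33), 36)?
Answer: 1116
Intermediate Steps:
Mul(Add(Mul(1, Add(-2, 0)), 33), 36) = Mul(Add(Mul(1, -2), 33), 36) = Mul(Add(-2, 33), 36) = Mul(31, 36) = 1116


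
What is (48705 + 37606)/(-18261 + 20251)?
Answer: 86311/1990 ≈ 43.372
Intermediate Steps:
(48705 + 37606)/(-18261 + 20251) = 86311/1990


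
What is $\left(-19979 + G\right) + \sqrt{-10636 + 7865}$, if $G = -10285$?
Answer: $-30264 + i \sqrt{2771} \approx -30264.0 + 52.64 i$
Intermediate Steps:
$\left(-19979 + G\right) + \sqrt{-10636 + 7865} = \left(-19979 - 10285\right) + \sqrt{-10636 + 7865} = -30264 + \sqrt{-2771} = -30264 + i \sqrt{2771}$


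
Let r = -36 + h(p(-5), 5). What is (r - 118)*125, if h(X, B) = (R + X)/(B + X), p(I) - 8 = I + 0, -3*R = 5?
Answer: -115375/6 ≈ -19229.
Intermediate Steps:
R = -5/3 (R = -1/3*5 = -5/3 ≈ -1.6667)
p(I) = 8 + I (p(I) = 8 + (I + 0) = 8 + I)
h(X, B) = (-5/3 + X)/(B + X)
r = -215/6 (r = -36 + (-5/3 + (8 - 5))/(5 + (8 - 5)) = -36 + (-5/3 + 3)/(5 + 3) = -36 + (4/3)/8 = -36 + (1/8)*(4/3) = -36 + 1/6 = -215/6 ≈ -35.833)
(r - 118)*125 = (-215/6 - 118)*125 = -923/6*125 = -115375/6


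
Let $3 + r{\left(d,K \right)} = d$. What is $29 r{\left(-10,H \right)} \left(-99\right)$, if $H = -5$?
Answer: $37323$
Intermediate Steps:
$r{\left(d,K \right)} = -3 + d$
$29 r{\left(-10,H \right)} \left(-99\right) = 29 \left(-3 - 10\right) \left(-99\right) = 29 \left(-13\right) \left(-99\right) = \left(-377\right) \left(-99\right) = 37323$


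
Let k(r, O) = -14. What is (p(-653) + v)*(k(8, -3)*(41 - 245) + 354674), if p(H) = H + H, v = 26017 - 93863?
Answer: -24723914560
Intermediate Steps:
v = -67846
p(H) = 2*H
(p(-653) + v)*(k(8, -3)*(41 - 245) + 354674) = (2*(-653) - 67846)*(-14*(41 - 245) + 354674) = (-1306 - 67846)*(-14*(-204) + 354674) = -69152*(2856 + 354674) = -69152*357530 = -24723914560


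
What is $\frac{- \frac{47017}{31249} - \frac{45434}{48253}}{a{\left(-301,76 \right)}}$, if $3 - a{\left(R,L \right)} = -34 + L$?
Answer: $\frac{1229492789}{19602153961} \approx 0.062722$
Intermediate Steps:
$a{\left(R,L \right)} = 37 - L$ ($a{\left(R,L \right)} = 3 - \left(-34 + L\right) = 37 - L$)
$\frac{- \frac{47017}{31249} - \frac{45434}{48253}}{a{\left(-301,76 \right)}} = \frac{- \frac{47017}{31249} - \frac{45434}{48253}}{37 - 76} = \frac{\left(-47017\right) \frac{1}{31249} - \frac{45434}{48253}}{37 - 76} = \frac{- \frac{47017}{31249} - \frac{45434}{48253}}{-39} = \left(- \frac{3688478367}{1507857997}\right) \left(- \frac{1}{39}\right) = \frac{1229492789}{19602153961}$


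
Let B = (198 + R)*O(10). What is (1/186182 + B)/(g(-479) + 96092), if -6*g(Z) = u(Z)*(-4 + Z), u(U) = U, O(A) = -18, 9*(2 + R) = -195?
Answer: -116847823/2142303183 ≈ -0.054543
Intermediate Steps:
R = -71/3 (R = -2 + (1/9)*(-195) = -2 - 65/3 = -71/3 ≈ -23.667)
g(Z) = -Z*(-4 + Z)/6
B = -3138 (B = (198 - 71/3)*(-18) = (523/3)*(-18) = -3138)
(1/186182 + B)/(g(-479) + 96092) = (1/186182 - 3138)/((1/6)*(-479)*(4 - 1*(-479)) + 96092) = (1/186182 - 3138)/((1/6)*(-479)*(4 + 479) + 96092) = -584239115/(186182*((1/6)*(-479)*483 + 96092)) = -584239115/(186182*(-77119/2 + 96092)) = -584239115/(186182*115065/2) = -584239115/186182*2/115065 = -116847823/2142303183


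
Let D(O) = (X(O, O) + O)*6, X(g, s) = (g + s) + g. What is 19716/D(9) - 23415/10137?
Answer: 5411207/60822 ≈ 88.968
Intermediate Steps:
X(g, s) = s + 2*g
D(O) = 24*O (D(O) = ((O + 2*O) + O)*6 = (3*O + O)*6 = (4*O)*6 = 24*O)
19716/D(9) - 23415/10137 = 19716/((24*9)) - 23415/10137 = 19716/216 - 23415*1/10137 = 19716*(1/216) - 7805/3379 = 1643/18 - 7805/3379 = 5411207/60822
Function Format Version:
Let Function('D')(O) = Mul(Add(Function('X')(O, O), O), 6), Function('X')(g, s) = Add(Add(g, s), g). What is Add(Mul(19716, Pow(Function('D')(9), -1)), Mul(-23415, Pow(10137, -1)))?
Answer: Rational(5411207, 60822) ≈ 88.968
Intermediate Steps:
Function('X')(g, s) = Add(s, Mul(2, g))
Function('D')(O) = Mul(24, O) (Function('D')(O) = Mul(Add(Add(O, Mul(2, O)), O), 6) = Mul(Add(Mul(3, O), O), 6) = Mul(Mul(4, O), 6) = Mul(24, O))
Add(Mul(19716, Pow(Function('D')(9), -1)), Mul(-23415, Pow(10137, -1))) = Add(Mul(19716, Pow(Mul(24, 9), -1)), Mul(-23415, Pow(10137, -1))) = Add(Mul(19716, Pow(216, -1)), Mul(-23415, Rational(1, 10137))) = Add(Mul(19716, Rational(1, 216)), Rational(-7805, 3379)) = Add(Rational(1643, 18), Rational(-7805, 3379)) = Rational(5411207, 60822)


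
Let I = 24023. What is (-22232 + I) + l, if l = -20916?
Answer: -19125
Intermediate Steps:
(-22232 + I) + l = (-22232 + 24023) - 20916 = 1791 - 20916 = -19125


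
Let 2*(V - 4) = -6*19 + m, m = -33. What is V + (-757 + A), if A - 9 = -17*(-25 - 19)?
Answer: -139/2 ≈ -69.500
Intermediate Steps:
A = 757 (A = 9 - 17*(-25 - 19) = 9 - 17*(-44) = 9 + 748 = 757)
V = -139/2 (V = 4 + (-6*19 - 33)/2 = 4 + (-114 - 33)/2 = 4 + (½)*(-147) = 4 - 147/2 = -139/2 ≈ -69.500)
V + (-757 + A) = -139/2 + (-757 + 757) = -139/2 + 0 = -139/2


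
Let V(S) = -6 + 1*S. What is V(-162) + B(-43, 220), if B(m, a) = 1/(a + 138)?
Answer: -60143/358 ≈ -168.00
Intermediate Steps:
V(S) = -6 + S
B(m, a) = 1/(138 + a)
V(-162) + B(-43, 220) = (-6 - 162) + 1/(138 + 220) = -168 + 1/358 = -60143/358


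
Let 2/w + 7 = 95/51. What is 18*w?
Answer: -918/131 ≈ -7.0076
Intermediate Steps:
w = -51/131 (w = 2/(-7 + 95/51) = 2/(-262/51) = 2*(-51/262) = -51/131 ≈ -0.38931)
18*w = 18*(-51/131) = -918/131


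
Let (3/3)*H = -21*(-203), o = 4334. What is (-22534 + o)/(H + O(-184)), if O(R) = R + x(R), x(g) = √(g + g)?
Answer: -5710600/1279893 + 5600*I*√23/1279893 ≈ -4.4618 + 0.020984*I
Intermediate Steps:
x(g) = √2*√g (x(g) = √(2*g) = √2*√g)
H = 4263 (H = -21*(-203) = 4263)
O(R) = R + √2*√R
(-22534 + o)/(H + O(-184)) = (-22534 + 4334)/(4263 + (-184 + √2*√(-184))) = -18200/(4263 + (-184 + √2*(2*I*√46))) = -18200/(4263 + (-184 + 4*I*√23)) = -18200/(4079 + 4*I*√23)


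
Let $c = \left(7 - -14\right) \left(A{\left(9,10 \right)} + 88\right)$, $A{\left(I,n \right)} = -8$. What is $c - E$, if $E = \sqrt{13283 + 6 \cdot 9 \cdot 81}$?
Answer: $1680 - \sqrt{17657} \approx 1547.1$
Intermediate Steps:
$c = 1680$ ($c = \left(7 - -14\right) \left(-8 + 88\right) = \left(7 + 14\right) 80 = 21 \cdot 80 = 1680$)
$E = \sqrt{17657}$ ($E = \sqrt{13283 + 54 \cdot 81} = \sqrt{13283 + 4374} = \sqrt{17657} \approx 132.88$)
$c - E = 1680 - \sqrt{17657}$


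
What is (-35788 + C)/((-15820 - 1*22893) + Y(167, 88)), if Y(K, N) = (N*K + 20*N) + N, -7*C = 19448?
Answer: 269964/155183 ≈ 1.7396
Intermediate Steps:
C = -19448/7 (C = -1/7*19448 = -19448/7 ≈ -2778.3)
Y(K, N) = 21*N + K*N (Y(K, N) = (K*N + 20*N) + N = (20*N + K*N) + N = 21*N + K*N)
(-35788 + C)/((-15820 - 1*22893) + Y(167, 88)) = (-35788 - 19448/7)/((-15820 - 1*22893) + 88*(21 + 167)) = -269964/(7*((-15820 - 22893) + 88*188)) = -269964/(7*(-38713 + 16544)) = -269964/7/(-22169) = -269964/7*(-1/22169) = 269964/155183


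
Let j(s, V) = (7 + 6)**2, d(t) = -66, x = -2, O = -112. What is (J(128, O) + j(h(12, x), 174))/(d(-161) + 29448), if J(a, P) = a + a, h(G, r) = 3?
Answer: 425/29382 ≈ 0.014465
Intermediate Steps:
j(s, V) = 169 (j(s, V) = 13**2 = 169)
J(a, P) = 2*a
(J(128, O) + j(h(12, x), 174))/(d(-161) + 29448) = (2*128 + 169)/(-66 + 29448) = (256 + 169)/29382 = 425*(1/29382) = 425/29382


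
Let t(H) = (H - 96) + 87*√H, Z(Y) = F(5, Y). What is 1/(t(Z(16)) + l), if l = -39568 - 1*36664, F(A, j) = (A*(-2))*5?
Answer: -38189/2916988667 - 435*I*√2/5833977334 ≈ -1.3092e-5 - 1.0545e-7*I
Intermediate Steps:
F(A, j) = -10*A (F(A, j) = -2*A*5 = -10*A)
Z(Y) = -50 (Z(Y) = -10*5 = -50)
l = -76232 (l = -39568 - 36664 = -76232)
t(H) = -96 + H + 87*√H (t(H) = (-96 + H) + 87*√H = -96 + H + 87*√H)
1/(t(Z(16)) + l) = 1/((-96 - 50 + 87*√(-50)) - 76232) = 1/((-96 - 50 + 87*(5*I*√2)) - 76232) = 1/((-96 - 50 + 435*I*√2) - 76232) = 1/((-146 + 435*I*√2) - 76232) = 1/(-76378 + 435*I*√2)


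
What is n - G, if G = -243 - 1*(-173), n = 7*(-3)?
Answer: 49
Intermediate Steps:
n = -21
G = -70 (G = -243 + 173 = -70)
n - G = -21 - 1*(-70) = -21 + 70 = 49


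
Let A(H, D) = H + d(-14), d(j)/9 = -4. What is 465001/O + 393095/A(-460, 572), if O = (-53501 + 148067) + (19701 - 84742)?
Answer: -11375489379/14644400 ≈ -776.78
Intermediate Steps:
d(j) = -36 (d(j) = 9*(-4) = -36)
O = 29525 (O = 94566 - 65041 = 29525)
A(H, D) = -36 + H (A(H, D) = H - 36 = -36 + H)
465001/O + 393095/A(-460, 572) = 465001/29525 + 393095/(-36 - 460) = 465001*(1/29525) + 393095/(-496) = 465001/29525 + 393095*(-1/496) = 465001/29525 - 393095/496 = -11375489379/14644400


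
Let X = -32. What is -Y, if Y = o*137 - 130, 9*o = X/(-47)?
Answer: 50606/423 ≈ 119.64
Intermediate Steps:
o = 32/423 (o = (-32/(-47))/9 = (-32*(-1/47))/9 = (1/9)*(32/47) = 32/423 ≈ 0.075650)
Y = -50606/423 (Y = (32/423)*137 - 130 = 4384/423 - 130 = -50606/423 ≈ -119.64)
-Y = -1*(-50606/423) = 50606/423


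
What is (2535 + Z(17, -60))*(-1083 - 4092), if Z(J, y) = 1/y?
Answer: -52474155/4 ≈ -1.3119e+7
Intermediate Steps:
(2535 + Z(17, -60))*(-1083 - 4092) = (2535 + 1/(-60))*(-1083 - 4092) = (2535 - 1/60)*(-5175) = (152099/60)*(-5175) = -52474155/4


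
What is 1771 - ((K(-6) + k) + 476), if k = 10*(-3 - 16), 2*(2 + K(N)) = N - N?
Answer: 1487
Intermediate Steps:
K(N) = -2 (K(N) = -2 + (N - N)/2 = -2 + (½)*0 = -2 + 0 = -2)
k = -190 (k = 10*(-19) = -190)
1771 - ((K(-6) + k) + 476) = 1771 - ((-2 - 190) + 476) = 1771 - (-192 + 476) = 1771 - 1*284 = 1771 - 284 = 1487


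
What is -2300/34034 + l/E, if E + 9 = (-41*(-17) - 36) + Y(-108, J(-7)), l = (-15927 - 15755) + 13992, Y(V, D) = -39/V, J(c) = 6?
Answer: -462598/17017 ≈ -27.184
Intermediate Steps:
l = -17690 (l = -31682 + 13992 = -17690)
E = 23485/36 (E = -9 + ((-41*(-17) - 36) - 39/(-108)) = -9 + ((697 - 36) - 39*(-1/108)) = -9 + (661 + 13/36) = -9 + 23809/36 = 23485/36 ≈ 652.36)
-2300/34034 + l/E = -2300/34034 - 17690/23485/36 = -2300*1/34034 - 17690*36/23485 = -1150/17017 - 2088/77 = -462598/17017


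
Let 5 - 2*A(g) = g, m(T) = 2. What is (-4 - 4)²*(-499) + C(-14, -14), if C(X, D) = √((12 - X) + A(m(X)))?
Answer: -31936 + √110/2 ≈ -31931.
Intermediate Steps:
A(g) = 5/2 - g/2
C(X, D) = √(27/2 - X) (C(X, D) = √((12 - X) + (5/2 - ½*2)) = √((12 - X) + (5/2 - 1)) = √((12 - X) + 3/2) = √(27/2 - X))
(-4 - 4)²*(-499) + C(-14, -14) = (-4 - 4)²*(-499) + √(54 - 4*(-14))/2 = (-8)²*(-499) + √(54 + 56)/2 = 64*(-499) + √110/2 = -31936 + √110/2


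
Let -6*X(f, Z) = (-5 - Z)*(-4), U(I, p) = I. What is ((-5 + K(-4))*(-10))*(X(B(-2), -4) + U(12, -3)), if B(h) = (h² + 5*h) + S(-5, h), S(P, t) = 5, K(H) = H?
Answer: 1020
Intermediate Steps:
B(h) = 5 + h² + 5*h (B(h) = (h² + 5*h) + 5 = 5 + h² + 5*h)
X(f, Z) = -10/3 - 2*Z/3 (X(f, Z) = -(-5 - Z)*(-4)/6 = -(20 + 4*Z)/6 = -10/3 - 2*Z/3)
((-5 + K(-4))*(-10))*(X(B(-2), -4) + U(12, -3)) = ((-5 - 4)*(-10))*((-10/3 - ⅔*(-4)) + 12) = (-9*(-10))*((-10/3 + 8/3) + 12) = 90*(-⅔ + 12) = 90*(34/3) = 1020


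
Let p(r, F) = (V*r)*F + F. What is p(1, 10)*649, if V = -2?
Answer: -6490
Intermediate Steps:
p(r, F) = F - 2*F*r (p(r, F) = (-2*r)*F + F = -2*F*r + F = F - 2*F*r)
p(1, 10)*649 = (10*(1 - 2*1))*649 = (10*(1 - 2))*649 = (10*(-1))*649 = -10*649 = -6490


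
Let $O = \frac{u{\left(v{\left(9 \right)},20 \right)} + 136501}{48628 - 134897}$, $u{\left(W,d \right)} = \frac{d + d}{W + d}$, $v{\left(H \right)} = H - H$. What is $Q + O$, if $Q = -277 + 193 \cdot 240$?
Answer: $\frac{3971947064}{86269} \approx 46041.0$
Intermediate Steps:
$Q = 46043$ ($Q = -277 + 46320 = 46043$)
$v{\left(H \right)} = 0$
$u{\left(W,d \right)} = \frac{2 d}{W + d}$
$O = - \frac{136503}{86269}$ ($O = \frac{2 \cdot 20 \frac{1}{0 + 20} + 136501}{48628 - 134897} = \frac{2 \cdot 20 \cdot \frac{1}{20} + 136501}{-86269} = \left(2 \cdot 20 \cdot \frac{1}{20} + 136501\right) \left(- \frac{1}{86269}\right) = \left(2 + 136501\right) \left(- \frac{1}{86269}\right) = 136503 \left(- \frac{1}{86269}\right) = - \frac{136503}{86269} \approx -1.5823$)
$Q + O = 46043 - \frac{136503}{86269} = \frac{3971947064}{86269}$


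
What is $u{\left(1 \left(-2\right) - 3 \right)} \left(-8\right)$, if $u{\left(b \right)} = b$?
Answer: $40$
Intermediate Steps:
$u{\left(1 \left(-2\right) - 3 \right)} \left(-8\right) = \left(1 \left(-2\right) - 3\right) \left(-8\right) = \left(-2 - 3\right) \left(-8\right) = \left(-5\right) \left(-8\right) = 40$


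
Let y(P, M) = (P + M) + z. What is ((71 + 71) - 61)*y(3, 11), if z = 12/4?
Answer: 1377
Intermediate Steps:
z = 3 (z = 12*(1/4) = 3)
y(P, M) = 3 + M + P (y(P, M) = (P + M) + 3 = (M + P) + 3 = 3 + M + P)
((71 + 71) - 61)*y(3, 11) = ((71 + 71) - 61)*(3 + 11 + 3) = (142 - 61)*17 = 81*17 = 1377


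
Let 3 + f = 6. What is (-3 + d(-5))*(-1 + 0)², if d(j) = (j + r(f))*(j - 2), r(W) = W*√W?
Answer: 32 - 21*√3 ≈ -4.3731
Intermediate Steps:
f = 3 (f = -3 + 6 = 3)
r(W) = W^(3/2)
d(j) = (-2 + j)*(j + 3*√3) (d(j) = (j + 3^(3/2))*(j - 2) = (j + 3*√3)*(-2 + j) = (-2 + j)*(j + 3*√3))
(-3 + d(-5))*(-1 + 0)² = (-3 + ((-5)² - 6*√3 - 2*(-5) + 3*(-5)*√3))*(-1 + 0)² = (-3 + (25 - 6*√3 + 10 - 15*√3))*(-1)² = (-3 + (35 - 21*√3))*1 = (32 - 21*√3)*1 = 32 - 21*√3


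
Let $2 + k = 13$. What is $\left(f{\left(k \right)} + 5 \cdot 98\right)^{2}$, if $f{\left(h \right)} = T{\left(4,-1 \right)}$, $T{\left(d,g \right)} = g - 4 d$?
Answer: $223729$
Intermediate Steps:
$k = 11$ ($k = -2 + 13 = 11$)
$f{\left(h \right)} = -17$ ($f{\left(h \right)} = -1 - 16 = -17$)
$\left(f{\left(k \right)} + 5 \cdot 98\right)^{2} = \left(-17 + 5 \cdot 98\right)^{2} = \left(-17 + 490\right)^{2} = 473^{2} = 223729$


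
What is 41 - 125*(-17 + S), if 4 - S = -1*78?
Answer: -8084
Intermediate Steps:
S = 82 (S = 4 - (-1)*78 = 4 - 1*(-78) = 4 + 78 = 82)
41 - 125*(-17 + S) = 41 - 125*(-17 + 82) = 41 - 125*65 = 41 - 8125 = -8084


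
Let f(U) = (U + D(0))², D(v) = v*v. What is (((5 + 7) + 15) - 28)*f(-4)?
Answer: -16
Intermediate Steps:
D(v) = v²
f(U) = U² (f(U) = (U + 0²)² = (U + 0)² = U²)
(((5 + 7) + 15) - 28)*f(-4) = (((5 + 7) + 15) - 28)*(-4)² = ((12 + 15) - 28)*16 = (27 - 28)*16 = -1*16 = -16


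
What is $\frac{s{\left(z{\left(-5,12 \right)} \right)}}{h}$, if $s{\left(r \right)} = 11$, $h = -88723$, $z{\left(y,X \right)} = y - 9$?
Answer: $- \frac{11}{88723} \approx -0.00012398$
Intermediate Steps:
$z{\left(y,X \right)} = -9 + y$
$\frac{s{\left(z{\left(-5,12 \right)} \right)}}{h} = \frac{11}{-88723} = 11 \left(- \frac{1}{88723}\right) = - \frac{11}{88723}$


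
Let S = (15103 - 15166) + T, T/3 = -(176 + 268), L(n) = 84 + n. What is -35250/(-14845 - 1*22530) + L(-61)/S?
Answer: 386513/417105 ≈ 0.92666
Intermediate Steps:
T = -1332 (T = 3*(-(176 + 268)) = 3*(-1*444) = 3*(-444) = -1332)
S = -1395 (S = (15103 - 15166) - 1332 = -63 - 1332 = -1395)
-35250/(-14845 - 1*22530) + L(-61)/S = -35250/(-14845 - 1*22530) + (84 - 61)/(-1395) = -35250/(-14845 - 22530) + 23*(-1/1395) = -35250/(-37375) - 23/1395 = -35250*(-1/37375) - 23/1395 = 282/299 - 23/1395 = 386513/417105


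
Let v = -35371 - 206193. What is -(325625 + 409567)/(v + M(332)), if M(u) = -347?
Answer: 81688/26879 ≈ 3.0391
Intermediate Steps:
v = -241564
-(325625 + 409567)/(v + M(332)) = -(325625 + 409567)/(-241564 - 347) = -735192/(-241911) = -735192*(-1)/241911 = -1*(-81688/26879) = 81688/26879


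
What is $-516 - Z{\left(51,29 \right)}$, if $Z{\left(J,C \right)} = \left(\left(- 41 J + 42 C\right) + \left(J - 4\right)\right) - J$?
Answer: $361$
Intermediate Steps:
$Z{\left(J,C \right)} = -4 - 41 J + 42 C$ ($Z{\left(J,C \right)} = \left(\left(- 41 J + 42 C\right) + \left(J - 4\right)\right) - J = \left(\left(- 41 J + 42 C\right) + \left(-4 + J\right)\right) - J = \left(-4 - 40 J + 42 C\right) - J = -4 - 41 J + 42 C$)
$-516 - Z{\left(51,29 \right)} = -516 - \left(-4 - 2091 + 42 \cdot 29\right) = -516 - \left(-4 - 2091 + 1218\right) = -516 - -877 = -516 + 877 = 361$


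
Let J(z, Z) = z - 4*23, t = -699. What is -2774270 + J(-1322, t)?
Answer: -2775684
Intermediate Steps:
J(z, Z) = -92 + z (J(z, Z) = z - 92 = -92 + z)
-2774270 + J(-1322, t) = -2774270 + (-92 - 1322) = -2774270 - 1414 = -2775684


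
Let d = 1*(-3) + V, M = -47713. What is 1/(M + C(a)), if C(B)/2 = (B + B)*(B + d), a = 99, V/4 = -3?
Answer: -1/14449 ≈ -6.9209e-5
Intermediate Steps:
V = -12 (V = 4*(-3) = -12)
d = -15 (d = 1*(-3) - 12 = -3 - 12 = -15)
C(B) = 4*B*(-15 + B) (C(B) = 2*((B + B)*(B - 15)) = 2*((2*B)*(-15 + B)) = 2*(2*B*(-15 + B)) = 4*B*(-15 + B))
1/(M + C(a)) = 1/(-47713 + 4*99*(-15 + 99)) = 1/(-47713 + 4*99*84) = 1/(-47713 + 33264) = 1/(-14449) = -1/14449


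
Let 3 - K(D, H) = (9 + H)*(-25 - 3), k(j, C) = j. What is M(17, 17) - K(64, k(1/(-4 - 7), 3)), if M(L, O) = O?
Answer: -2590/11 ≈ -235.45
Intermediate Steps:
K(D, H) = 255 + 28*H (K(D, H) = 3 - (9 + H)*(-25 - 3) = 3 - (9 + H)*(-28) = 3 - (-252 - 28*H) = 3 + (252 + 28*H) = 255 + 28*H)
M(17, 17) - K(64, k(1/(-4 - 7), 3)) = 17 - (255 + 28/(-4 - 7)) = 17 - (255 + 28/(-11)) = 17 - (255 + 28*(-1/11)) = 17 - (255 - 28/11) = 17 - 1*2777/11 = 17 - 2777/11 = -2590/11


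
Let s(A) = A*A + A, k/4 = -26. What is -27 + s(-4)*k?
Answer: -1275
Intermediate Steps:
k = -104 (k = 4*(-26) = -104)
s(A) = A + A² (s(A) = A² + A = A + A²)
-27 + s(-4)*k = -27 - 4*(1 - 4)*(-104) = -27 - 4*(-3)*(-104) = -27 + 12*(-104) = -27 - 1248 = -1275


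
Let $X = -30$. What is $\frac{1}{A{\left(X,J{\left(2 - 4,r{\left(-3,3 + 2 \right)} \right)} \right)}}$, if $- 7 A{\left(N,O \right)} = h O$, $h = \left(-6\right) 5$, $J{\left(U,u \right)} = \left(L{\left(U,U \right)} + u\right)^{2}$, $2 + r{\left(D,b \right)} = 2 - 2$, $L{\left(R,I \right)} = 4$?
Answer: $\frac{7}{120} \approx 0.058333$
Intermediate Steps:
$r{\left(D,b \right)} = -2$ ($r{\left(D,b \right)} = -2 + \left(2 - 2\right) = -2 + 0 = -2$)
$J{\left(U,u \right)} = \left(4 + u\right)^{2}$
$h = -30$
$A{\left(N,O \right)} = \frac{30 O}{7}$ ($A{\left(N,O \right)} = - \frac{\left(-30\right) O}{7} = \frac{30 O}{7}$)
$\frac{1}{A{\left(X,J{\left(2 - 4,r{\left(-3,3 + 2 \right)} \right)} \right)}} = \frac{1}{\frac{30}{7} \left(4 - 2\right)^{2}} = \frac{1}{\frac{30}{7} \cdot 2^{2}} = \frac{1}{\frac{30}{7} \cdot 4} = \frac{1}{\frac{120}{7}} = \frac{7}{120}$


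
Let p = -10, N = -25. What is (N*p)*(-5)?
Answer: -1250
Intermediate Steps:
(N*p)*(-5) = -25*(-10)*(-5) = 250*(-5) = -1250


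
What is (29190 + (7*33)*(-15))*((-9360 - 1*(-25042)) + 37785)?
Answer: 1375438575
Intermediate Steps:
(29190 + (7*33)*(-15))*((-9360 - 1*(-25042)) + 37785) = (29190 + 231*(-15))*((-9360 + 25042) + 37785) = (29190 - 3465)*(15682 + 37785) = 25725*53467 = 1375438575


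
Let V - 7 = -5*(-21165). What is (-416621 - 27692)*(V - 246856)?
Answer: 62658796512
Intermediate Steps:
V = 105832 (V = 7 - 5*(-21165) = 7 + 105825 = 105832)
(-416621 - 27692)*(V - 246856) = (-416621 - 27692)*(105832 - 246856) = -444313*(-141024) = 62658796512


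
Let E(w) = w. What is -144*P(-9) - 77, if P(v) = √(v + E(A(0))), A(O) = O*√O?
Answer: -77 - 432*I ≈ -77.0 - 432.0*I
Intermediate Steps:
A(O) = O^(3/2)
P(v) = √v (P(v) = √(v + 0^(3/2)) = √(v + 0) = √v)
-144*P(-9) - 77 = -432*I - 77 = -77 - 432*I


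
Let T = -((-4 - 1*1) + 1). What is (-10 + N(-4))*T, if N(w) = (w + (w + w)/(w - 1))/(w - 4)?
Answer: -194/5 ≈ -38.800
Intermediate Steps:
N(w) = (w + 2*w/(-1 + w))/(-4 + w) (N(w) = (w + (2*w)/(-1 + w))/(-4 + w) = (w + 2*w/(-1 + w))/(-4 + w))
T = 4 (T = -((-4 - 1) + 1) = -(-5 + 1) = -1*(-4) = 4)
(-10 + N(-4))*T = (-10 - 4*(1 - 4)/(4 + (-4)² - 5*(-4)))*4 = (-10 - 4*(-3)/(4 + 16 + 20))*4 = (-10 - 4*(-3)/40)*4 = (-10 - 4*1/40*(-3))*4 = (-10 + 3/10)*4 = -97/10*4 = -194/5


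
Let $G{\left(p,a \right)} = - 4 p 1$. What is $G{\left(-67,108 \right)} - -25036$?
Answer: $25304$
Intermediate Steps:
$G{\left(p,a \right)} = - 4 p$
$G{\left(-67,108 \right)} - -25036 = \left(-4\right) \left(-67\right) - -25036 = 268 + 25036 = 25304$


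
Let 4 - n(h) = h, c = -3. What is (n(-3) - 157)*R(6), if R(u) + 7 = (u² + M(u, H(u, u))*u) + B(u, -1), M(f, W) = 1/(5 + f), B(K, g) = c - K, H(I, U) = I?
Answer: -33900/11 ≈ -3081.8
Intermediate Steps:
B(K, g) = -3 - K
n(h) = 4 - h
R(u) = -10 + u² - u + u/(5 + u) (R(u) = -7 + ((u² + u/(5 + u)) + (-3 - u)) = -7 + (-3 + u² - u + u/(5 + u)) = -10 + u² - u + u/(5 + u))
(n(-3) - 157)*R(6) = ((4 - 1*(-3)) - 157)*((6 + (5 + 6)*(-10 + 6² - 1*6))/(5 + 6)) = ((4 + 3) - 157)*((6 + 11*(-10 + 36 - 6))/11) = (7 - 157)*((6 + 11*20)/11) = -150*(6 + 220)/11 = -150*226/11 = -33900/11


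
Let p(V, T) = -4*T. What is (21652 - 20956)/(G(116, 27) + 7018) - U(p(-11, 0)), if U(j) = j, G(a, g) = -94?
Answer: 58/577 ≈ 0.10052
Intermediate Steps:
(21652 - 20956)/(G(116, 27) + 7018) - U(p(-11, 0)) = (21652 - 20956)/(-94 + 7018) - (-4)*0 = 696/6924 - 1*0 = 696*(1/6924) + 0 = 58/577 + 0 = 58/577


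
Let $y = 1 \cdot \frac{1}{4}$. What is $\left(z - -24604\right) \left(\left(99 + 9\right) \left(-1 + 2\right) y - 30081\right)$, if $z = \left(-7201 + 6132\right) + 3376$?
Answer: $-808783194$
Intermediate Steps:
$y = \frac{1}{4}$ ($y = 1 \cdot \frac{1}{4} = \frac{1}{4} \approx 0.25$)
$z = 2307$ ($z = -1069 + 3376 = 2307$)
$\left(z - -24604\right) \left(\left(99 + 9\right) \left(-1 + 2\right) y - 30081\right) = \left(2307 - -24604\right) \left(\left(99 + 9\right) \left(-1 + 2\right) \frac{1}{4} - 30081\right) = \left(2307 + 24604\right) \left(108 \cdot 1 \cdot \frac{1}{4} - 30081\right) = 26911 \left(108 \cdot \frac{1}{4} - 30081\right) = 26911 \left(27 - 30081\right) = 26911 \left(-30054\right) = -808783194$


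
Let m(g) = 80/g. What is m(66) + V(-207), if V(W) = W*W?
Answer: 1414057/33 ≈ 42850.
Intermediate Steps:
V(W) = W²
m(66) + V(-207) = 80/66 + (-207)² = 80*(1/66) + 42849 = 40/33 + 42849 = 1414057/33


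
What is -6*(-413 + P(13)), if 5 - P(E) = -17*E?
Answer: 1122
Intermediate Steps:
P(E) = 5 + 17*E (P(E) = 5 - (-17)*E = 5 + 17*E)
-6*(-413 + P(13)) = -6*(-413 + (5 + 17*13)) = -6*(-413 + (5 + 221)) = -6*(-413 + 226) = -6*(-187) = 1122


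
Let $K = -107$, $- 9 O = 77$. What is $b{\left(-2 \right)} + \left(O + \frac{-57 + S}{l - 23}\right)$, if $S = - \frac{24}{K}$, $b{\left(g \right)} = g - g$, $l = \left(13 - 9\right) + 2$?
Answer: $- \frac{85388}{16371} \approx -5.2158$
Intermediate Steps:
$O = - \frac{77}{9}$ ($O = \left(- \frac{1}{9}\right) 77 = - \frac{77}{9} \approx -8.5556$)
$l = 6$ ($l = 4 + 2 = 6$)
$b{\left(g \right)} = 0$
$S = \frac{24}{107}$ ($S = - \frac{24}{-107} = \left(-24\right) \left(- \frac{1}{107}\right) = \frac{24}{107} \approx 0.2243$)
$b{\left(-2 \right)} + \left(O + \frac{-57 + S}{l - 23}\right) = 0 - \left(\frac{77}{9} - \frac{-57 + \frac{24}{107}}{6 - 23}\right) = 0 - \left(\frac{77}{9} + \frac{6075}{107 \left(-17\right)}\right) = 0 - \frac{85388}{16371} = - \frac{85388}{16371}$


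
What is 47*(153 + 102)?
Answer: 11985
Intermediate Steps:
47*(153 + 102) = 47*255 = 11985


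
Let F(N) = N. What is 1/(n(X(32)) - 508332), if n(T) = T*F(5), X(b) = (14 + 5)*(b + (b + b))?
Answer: -1/499212 ≈ -2.0032e-6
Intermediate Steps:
X(b) = 57*b (X(b) = 19*(b + 2*b) = 19*(3*b) = 57*b)
n(T) = 5*T (n(T) = T*5 = 5*T)
1/(n(X(32)) - 508332) = 1/(5*(57*32) - 508332) = 1/(5*1824 - 508332) = 1/(9120 - 508332) = 1/(-499212) = -1/499212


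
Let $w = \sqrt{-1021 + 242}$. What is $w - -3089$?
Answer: $3089 + i \sqrt{779} \approx 3089.0 + 27.911 i$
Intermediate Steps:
$w = i \sqrt{779}$ ($w = \sqrt{-779} = i \sqrt{779} \approx 27.911 i$)
$w - -3089 = i \sqrt{779} - -3089 = i \sqrt{779} + 3089 = 3089 + i \sqrt{779}$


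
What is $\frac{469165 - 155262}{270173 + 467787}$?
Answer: $\frac{313903}{737960} \approx 0.42537$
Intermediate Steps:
$\frac{469165 - 155262}{270173 + 467787} = \frac{469165 - 155262}{737960} = 313903 \cdot \frac{1}{737960} = \frac{313903}{737960}$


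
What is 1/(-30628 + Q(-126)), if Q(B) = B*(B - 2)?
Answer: -1/14500 ≈ -6.8965e-5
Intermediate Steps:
Q(B) = B*(-2 + B)
1/(-30628 + Q(-126)) = 1/(-30628 - 126*(-2 - 126)) = 1/(-30628 - 126*(-128)) = 1/(-30628 + 16128) = 1/(-14500) = -1/14500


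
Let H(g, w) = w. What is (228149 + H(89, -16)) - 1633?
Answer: 226500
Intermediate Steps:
(228149 + H(89, -16)) - 1633 = (228149 - 16) - 1633 = 228133 - 1633 = 226500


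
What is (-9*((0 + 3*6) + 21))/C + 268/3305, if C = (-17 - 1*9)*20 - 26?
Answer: 33497/46270 ≈ 0.72395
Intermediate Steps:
C = -546 (C = (-17 - 9)*20 - 26 = -26*20 - 26 = -520 - 26 = -546)
(-9*((0 + 3*6) + 21))/C + 268/3305 = -9*((0 + 3*6) + 21)/(-546) + 268/3305 = -9*((0 + 18) + 21)*(-1/546) + 268*(1/3305) = -9*(18 + 21)*(-1/546) + 268/3305 = -9*39*(-1/546) + 268/3305 = -351*(-1/546) + 268/3305 = 9/14 + 268/3305 = 33497/46270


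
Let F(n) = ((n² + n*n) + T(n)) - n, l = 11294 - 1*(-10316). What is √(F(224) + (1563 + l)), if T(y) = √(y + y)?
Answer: √(123301 + 8*√7) ≈ 351.17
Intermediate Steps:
T(y) = √2*√y (T(y) = √(2*y) = √2*√y)
l = 21610 (l = 11294 + 10316 = 21610)
F(n) = -n + 2*n² + √2*√n (F(n) = ((n² + n*n) + √2*√n) - n = ((n² + n²) + √2*√n) - n = (2*n² + √2*√n) - n = -n + 2*n² + √2*√n)
√(F(224) + (1563 + l)) = √((-1*224 + 2*224² + √2*√224) + (1563 + 21610)) = √((-224 + 2*50176 + √2*(4*√14)) + 23173) = √((-224 + 100352 + 8*√7) + 23173) = √((100128 + 8*√7) + 23173) = √(123301 + 8*√7)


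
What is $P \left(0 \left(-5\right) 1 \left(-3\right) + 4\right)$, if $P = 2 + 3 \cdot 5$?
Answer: $68$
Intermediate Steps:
$P = 17$ ($P = 2 + 15 = 17$)
$P \left(0 \left(-5\right) 1 \left(-3\right) + 4\right) = 17 \left(0 \left(-5\right) 1 \left(-3\right) + 4\right) = 17 \left(0 \cdot 1 \left(-3\right) + 4\right) = 17 \left(0 \left(-3\right) + 4\right) = 17 \left(0 + 4\right) = 17 \cdot 4 = 68$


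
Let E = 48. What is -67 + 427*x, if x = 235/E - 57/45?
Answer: 355837/240 ≈ 1482.7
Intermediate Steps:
x = 871/240 (x = 235/48 - 57/45 = 235*(1/48) - 57*1/45 = 235/48 - 19/15 = 871/240 ≈ 3.6292)
-67 + 427*x = -67 + 427*(871/240) = -67 + 371917/240 = 355837/240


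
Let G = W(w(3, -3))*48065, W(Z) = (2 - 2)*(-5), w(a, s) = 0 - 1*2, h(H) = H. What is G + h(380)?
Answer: 380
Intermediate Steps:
w(a, s) = -2 (w(a, s) = 0 - 2 = -2)
W(Z) = 0 (W(Z) = 0*(-5) = 0)
G = 0 (G = 0*48065 = 0)
G + h(380) = 0 + 380 = 380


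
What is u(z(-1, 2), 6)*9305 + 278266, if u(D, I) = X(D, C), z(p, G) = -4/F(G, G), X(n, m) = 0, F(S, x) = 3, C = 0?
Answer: 278266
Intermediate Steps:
z(p, G) = -4/3
u(D, I) = 0
u(z(-1, 2), 6)*9305 + 278266 = 0*9305 + 278266 = 0 + 278266 = 278266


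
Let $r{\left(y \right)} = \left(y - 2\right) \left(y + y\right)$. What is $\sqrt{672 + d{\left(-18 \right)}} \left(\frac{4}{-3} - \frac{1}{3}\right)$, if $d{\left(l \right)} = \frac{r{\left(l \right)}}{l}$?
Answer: $- \frac{10 \sqrt{158}}{3} \approx -41.899$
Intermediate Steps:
$r{\left(y \right)} = 2 y \left(-2 + y\right)$ ($r{\left(y \right)} = \left(-2 + y\right) 2 y = 2 y \left(-2 + y\right)$)
$d{\left(l \right)} = -4 + 2 l$ ($d{\left(l \right)} = \frac{2 l \left(-2 + l\right)}{l} = -4 + 2 l$)
$\sqrt{672 + d{\left(-18 \right)}} \left(\frac{4}{-3} - \frac{1}{3}\right) = \sqrt{672 + \left(-4 + 2 \left(-18\right)\right)} \left(\frac{4}{-3} - \frac{1}{3}\right) = \sqrt{672 - 40} \left(4 \left(- \frac{1}{3}\right) - \frac{1}{3}\right) = \sqrt{672 - 40} \left(- \frac{4}{3} - \frac{1}{3}\right) = \sqrt{632} \left(- \frac{5}{3}\right) = 2 \sqrt{158} \left(- \frac{5}{3}\right) = - \frac{10 \sqrt{158}}{3}$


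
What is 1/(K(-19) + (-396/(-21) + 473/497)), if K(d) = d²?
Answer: 497/189262 ≈ 0.0026260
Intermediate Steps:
1/(K(-19) + (-396/(-21) + 473/497)) = 1/((-19)² + (-396/(-21) + 473/497)) = 1/(361 + (-396*(-1/21) + 473*(1/497))) = 1/(361 + (132/7 + 473/497)) = 1/(361 + 9845/497) = 1/(189262/497) = 497/189262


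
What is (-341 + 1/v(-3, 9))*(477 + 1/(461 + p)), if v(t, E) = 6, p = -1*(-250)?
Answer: -346778830/2133 ≈ -1.6258e+5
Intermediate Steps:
p = 250
(-341 + 1/v(-3, 9))*(477 + 1/(461 + p)) = (-341 + 1/6)*(477 + 1/(461 + 250)) = (-341 + ⅙)*(477 + 1/711) = -2045*(477 + 1/711)/6 = -2045/6*339148/711 = -346778830/2133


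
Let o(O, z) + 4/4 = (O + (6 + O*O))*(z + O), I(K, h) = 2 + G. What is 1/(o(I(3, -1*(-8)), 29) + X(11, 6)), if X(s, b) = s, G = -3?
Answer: 1/178 ≈ 0.0056180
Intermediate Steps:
I(K, h) = -1 (I(K, h) = 2 - 3 = -1)
o(O, z) = -1 + (O + z)*(6 + O + O²) (o(O, z) = -1 + (O + (6 + O*O))*(z + O) = -1 + (O + (6 + O²))*(O + z) = -1 + (6 + O + O²)*(O + z) = -1 + (O + z)*(6 + O + O²))
1/(o(I(3, -1*(-8)), 29) + X(11, 6)) = 1/((-1 + (-1)² + (-1)³ + 6*(-1) + 6*29 - 1*29 + 29*(-1)²) + 11) = 1/((-1 + 1 - 1 - 6 + 174 - 29 + 29*1) + 11) = 1/((-1 + 1 - 1 - 6 + 174 - 29 + 29) + 11) = 1/(167 + 11) = 1/178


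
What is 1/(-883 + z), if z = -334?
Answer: -1/1217 ≈ -0.00082169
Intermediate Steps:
1/(-883 + z) = 1/(-883 - 334) = 1/(-1217) = -1/1217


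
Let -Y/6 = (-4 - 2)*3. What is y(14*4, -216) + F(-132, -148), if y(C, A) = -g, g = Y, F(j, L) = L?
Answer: -256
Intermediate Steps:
Y = 108 (Y = -6*(-4 - 2)*3 = -(-36)*3 = -6*(-18) = 108)
g = 108
y(C, A) = -108 (y(C, A) = -1*108 = -108)
y(14*4, -216) + F(-132, -148) = -108 - 148 = -256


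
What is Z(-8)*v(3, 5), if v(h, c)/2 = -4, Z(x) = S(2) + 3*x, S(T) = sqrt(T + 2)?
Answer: 176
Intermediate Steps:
S(T) = sqrt(2 + T)
Z(x) = 2 + 3*x (Z(x) = sqrt(2 + 2) + 3*x = sqrt(4) + 3*x = 2 + 3*x)
v(h, c) = -8 (v(h, c) = 2*(-4) = -8)
Z(-8)*v(3, 5) = (2 + 3*(-8))*(-8) = (2 - 24)*(-8) = -22*(-8) = 176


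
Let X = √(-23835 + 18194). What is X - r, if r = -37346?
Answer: 37346 + I*√5641 ≈ 37346.0 + 75.107*I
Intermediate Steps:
X = I*√5641 (X = √(-5641) = I*√5641 ≈ 75.107*I)
X - r = I*√5641 - 1*(-37346) = I*√5641 + 37346 = 37346 + I*√5641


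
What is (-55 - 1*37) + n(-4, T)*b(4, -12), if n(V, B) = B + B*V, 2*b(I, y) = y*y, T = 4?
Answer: -956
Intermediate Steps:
b(I, y) = y²/2 (b(I, y) = (y*y)/2 = y²/2)
(-55 - 1*37) + n(-4, T)*b(4, -12) = (-55 - 1*37) + (4*(1 - 4))*((½)*(-12)²) = (-55 - 37) + (4*(-3))*((½)*144) = -92 - 12*72 = -92 - 864 = -956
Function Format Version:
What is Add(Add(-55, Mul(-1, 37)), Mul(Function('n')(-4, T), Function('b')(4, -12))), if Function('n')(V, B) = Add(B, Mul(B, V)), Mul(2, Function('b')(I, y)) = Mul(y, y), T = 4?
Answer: -956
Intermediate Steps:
Function('b')(I, y) = Mul(Rational(1, 2), Pow(y, 2)) (Function('b')(I, y) = Mul(Rational(1, 2), Mul(y, y)) = Mul(Rational(1, 2), Pow(y, 2)))
Add(Add(-55, Mul(-1, 37)), Mul(Function('n')(-4, T), Function('b')(4, -12))) = Add(Add(-55, Mul(-1, 37)), Mul(Mul(4, Add(1, -4)), Mul(Rational(1, 2), Pow(-12, 2)))) = Add(Add(-55, -37), Mul(Mul(4, -3), Mul(Rational(1, 2), 144))) = Add(-92, Mul(-12, 72)) = Add(-92, -864) = -956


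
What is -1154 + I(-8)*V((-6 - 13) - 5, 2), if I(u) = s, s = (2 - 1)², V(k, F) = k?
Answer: -1178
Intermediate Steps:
s = 1 (s = 1² = 1)
I(u) = 1
-1154 + I(-8)*V((-6 - 13) - 5, 2) = -1154 + 1*((-6 - 13) - 5) = -1154 + 1*(-19 - 5) = -1154 + 1*(-24) = -1154 - 24 = -1178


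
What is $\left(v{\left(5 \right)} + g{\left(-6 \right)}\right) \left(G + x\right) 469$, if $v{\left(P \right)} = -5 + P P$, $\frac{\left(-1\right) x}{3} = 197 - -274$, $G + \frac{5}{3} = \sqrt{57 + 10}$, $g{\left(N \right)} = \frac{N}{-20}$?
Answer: $- \frac{202029254}{15} + \frac{95207 \sqrt{67}}{10} \approx -1.3391 \cdot 10^{7}$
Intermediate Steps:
$g{\left(N \right)} = - \frac{N}{20}$ ($g{\left(N \right)} = N \left(- \frac{1}{20}\right) = - \frac{N}{20}$)
$G = - \frac{5}{3} + \sqrt{67}$ ($G = - \frac{5}{3} + \sqrt{57 + 10} = - \frac{5}{3} + \sqrt{67} \approx 6.5187$)
$x = -1413$ ($x = - 3 \left(197 - -274\right) = - 3 \left(197 + 274\right) = \left(-3\right) 471 = -1413$)
$v{\left(P \right)} = -5 + P^{2}$
$\left(v{\left(5 \right)} + g{\left(-6 \right)}\right) \left(G + x\right) 469 = \left(\left(-5 + 5^{2}\right) - - \frac{3}{10}\right) \left(\left(- \frac{5}{3} + \sqrt{67}\right) - 1413\right) 469 = \left(\left(-5 + 25\right) + \frac{3}{10}\right) \left(- \frac{4244}{3} + \sqrt{67}\right) 469 = \left(20 + \frac{3}{10}\right) \left(- \frac{4244}{3} + \sqrt{67}\right) 469 = \frac{203 \left(- \frac{4244}{3} + \sqrt{67}\right)}{10} \cdot 469 = \left(- \frac{430766}{15} + \frac{203 \sqrt{67}}{10}\right) 469 = - \frac{202029254}{15} + \frac{95207 \sqrt{67}}{10}$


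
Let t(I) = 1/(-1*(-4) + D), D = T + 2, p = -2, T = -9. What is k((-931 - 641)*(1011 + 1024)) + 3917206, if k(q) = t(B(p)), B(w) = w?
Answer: 11751617/3 ≈ 3.9172e+6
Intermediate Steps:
D = -7 (D = -9 + 2 = -7)
t(I) = -⅓ (t(I) = 1/(-1*(-4) - 7) = 1/(4 - 7) = 1/(-3) = -⅓)
k(q) = -⅓
k((-931 - 641)*(1011 + 1024)) + 3917206 = -⅓ + 3917206 = 11751617/3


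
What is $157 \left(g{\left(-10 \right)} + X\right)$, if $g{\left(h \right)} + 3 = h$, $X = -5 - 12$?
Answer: $-4710$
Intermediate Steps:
$X = -17$ ($X = -5 - 12 = -17$)
$g{\left(h \right)} = -3 + h$
$157 \left(g{\left(-10 \right)} + X\right) = 157 \left(\left(-3 - 10\right) - 17\right) = 157 \left(-13 - 17\right) = 157 \left(-30\right) = -4710$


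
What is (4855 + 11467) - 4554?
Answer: 11768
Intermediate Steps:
(4855 + 11467) - 4554 = 16322 - 4554 = 11768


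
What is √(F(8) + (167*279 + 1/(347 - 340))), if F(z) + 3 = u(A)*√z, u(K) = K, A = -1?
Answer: √(2282917 - 98*√2)/7 ≈ 215.84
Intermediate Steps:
F(z) = -3 - √z
√(F(8) + (167*279 + 1/(347 - 340))) = √((-3 - √8) + (167*279 + 1/(347 - 340))) = √((-3 - 2*√2) + (46593 + 1/7)) = √((-3 - 2*√2) + (46593 + ⅐)) = √((-3 - 2*√2) + 326152/7) = √(326131/7 - 2*√2)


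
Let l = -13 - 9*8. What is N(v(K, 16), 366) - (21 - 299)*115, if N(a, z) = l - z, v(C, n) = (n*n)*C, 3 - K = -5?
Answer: 31519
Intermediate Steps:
l = -85 (l = -13 - 72 = -85)
K = 8 (K = 3 - 1*(-5) = 3 + 5 = 8)
v(C, n) = C*n² (v(C, n) = n²*C = C*n²)
N(a, z) = -85 - z
N(v(K, 16), 366) - (21 - 299)*115 = (-85 - 1*366) - (21 - 299)*115 = (-85 - 366) - (-278)*115 = -451 - 1*(-31970) = -451 + 31970 = 31519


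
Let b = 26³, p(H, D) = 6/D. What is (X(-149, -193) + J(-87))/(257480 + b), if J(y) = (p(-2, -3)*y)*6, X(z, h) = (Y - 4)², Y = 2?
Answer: 131/34382 ≈ 0.0038101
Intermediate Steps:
b = 17576
X(z, h) = 4 (X(z, h) = (2 - 4)² = (-2)² = 4)
J(y) = -12*y (J(y) = ((6/(-3))*y)*6 = ((6*(-⅓))*y)*6 = -2*y*6 = -12*y)
(X(-149, -193) + J(-87))/(257480 + b) = (4 - 12*(-87))/(257480 + 17576) = (4 + 1044)/275056 = 1048*(1/275056) = 131/34382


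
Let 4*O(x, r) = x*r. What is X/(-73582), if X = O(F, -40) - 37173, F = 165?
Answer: 38823/73582 ≈ 0.52762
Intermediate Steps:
O(x, r) = r*x/4 (O(x, r) = (x*r)/4 = (r*x)/4 = r*x/4)
X = -38823 (X = (¼)*(-40)*165 - 37173 = -1650 - 37173 = -38823)
X/(-73582) = -38823/(-73582) = -38823*(-1/73582) = 38823/73582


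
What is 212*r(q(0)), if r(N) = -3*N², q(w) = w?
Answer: 0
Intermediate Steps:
212*r(q(0)) = 212*(-3*0²) = 212*(-3*0) = 212*0 = 0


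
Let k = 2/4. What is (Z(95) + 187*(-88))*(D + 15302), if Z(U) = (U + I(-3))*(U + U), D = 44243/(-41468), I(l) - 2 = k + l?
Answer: 951114140407/41468 ≈ 2.2936e+7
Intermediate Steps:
k = ½ (k = 2*(¼) = ½ ≈ 0.50000)
I(l) = 5/2 + l (I(l) = 2 + (½ + l) = 5/2 + l)
D = -44243/41468 (D = 44243*(-1/41468) = -44243/41468 ≈ -1.0669)
Z(U) = 2*U*(-½ + U) (Z(U) = (U + (5/2 - 3))*(U + U) = (U - ½)*(2*U) = (-½ + U)*(2*U) = 2*U*(-½ + U))
(Z(95) + 187*(-88))*(D + 15302) = (95*(-1 + 2*95) + 187*(-88))*(-44243/41468 + 15302) = (95*(-1 + 190) - 16456)*(634499093/41468) = (95*189 - 16456)*(634499093/41468) = (17955 - 16456)*(634499093/41468) = 1499*(634499093/41468) = 951114140407/41468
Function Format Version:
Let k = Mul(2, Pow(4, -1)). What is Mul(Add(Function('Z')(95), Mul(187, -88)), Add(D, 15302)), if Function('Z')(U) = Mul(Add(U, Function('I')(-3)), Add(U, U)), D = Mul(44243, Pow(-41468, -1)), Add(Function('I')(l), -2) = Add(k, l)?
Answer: Rational(951114140407, 41468) ≈ 2.2936e+7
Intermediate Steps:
k = Rational(1, 2) (k = Mul(2, Rational(1, 4)) = Rational(1, 2) ≈ 0.50000)
Function('I')(l) = Add(Rational(5, 2), l) (Function('I')(l) = Add(2, Add(Rational(1, 2), l)) = Add(Rational(5, 2), l))
D = Rational(-44243, 41468) (D = Mul(44243, Rational(-1, 41468)) = Rational(-44243, 41468) ≈ -1.0669)
Function('Z')(U) = Mul(2, U, Add(Rational(-1, 2), U)) (Function('Z')(U) = Mul(Add(U, Add(Rational(5, 2), -3)), Add(U, U)) = Mul(Add(U, Rational(-1, 2)), Mul(2, U)) = Mul(Add(Rational(-1, 2), U), Mul(2, U)) = Mul(2, U, Add(Rational(-1, 2), U)))
Mul(Add(Function('Z')(95), Mul(187, -88)), Add(D, 15302)) = Mul(Add(Mul(95, Add(-1, Mul(2, 95))), Mul(187, -88)), Add(Rational(-44243, 41468), 15302)) = Mul(Add(Mul(95, Add(-1, 190)), -16456), Rational(634499093, 41468)) = Mul(Add(Mul(95, 189), -16456), Rational(634499093, 41468)) = Mul(Add(17955, -16456), Rational(634499093, 41468)) = Mul(1499, Rational(634499093, 41468)) = Rational(951114140407, 41468)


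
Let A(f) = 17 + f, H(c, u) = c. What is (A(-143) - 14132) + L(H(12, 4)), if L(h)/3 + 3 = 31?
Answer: -14174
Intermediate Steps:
L(h) = 84 (L(h) = -9 + 3*31 = -9 + 93 = 84)
(A(-143) - 14132) + L(H(12, 4)) = ((17 - 143) - 14132) + 84 = (-126 - 14132) + 84 = -14258 + 84 = -14174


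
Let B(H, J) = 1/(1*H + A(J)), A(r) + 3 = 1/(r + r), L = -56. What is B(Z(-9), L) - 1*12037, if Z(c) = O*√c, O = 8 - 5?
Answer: -13597430165/1129633 - 112896*I/1129633 ≈ -12037.0 - 0.09994*I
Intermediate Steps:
O = 3
Z(c) = 3*√c
A(r) = -3 + 1/(2*r) (A(r) = -3 + 1/(r + r) = -3 + 1/(2*r))
B(H, J) = 1/(-3 + H + 1/(2*J)) (B(H, J) = 1/(1*H + (-3 + 1/(2*J))) = 1/(H + (-3 + 1/(2*J))) = 1/(-3 + H + 1/(2*J)))
B(Z(-9), L) - 1*12037 = 2*(-56)/(1 + 2*(-56)*(-3 + 3*√(-9))) - 1*12037 = 2*(-56)/(1 + 2*(-56)*(-3 + 3*(3*I))) - 12037 = 2*(-56)/(1 + 2*(-56)*(-3 + 9*I)) - 12037 = 2*(-56)/(1 + (336 - 1008*I)) - 12037 = 2*(-56)/(337 - 1008*I) - 12037 = 2*(-56)*((337 + 1008*I)/1129633) - 12037 = (-37744/1129633 - 112896*I/1129633) - 12037 = -13597430165/1129633 - 112896*I/1129633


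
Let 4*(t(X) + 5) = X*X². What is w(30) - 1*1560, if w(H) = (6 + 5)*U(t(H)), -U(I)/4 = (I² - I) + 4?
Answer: -2001486056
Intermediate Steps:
t(X) = -5 + X³/4 (t(X) = -5 + (X*X²)/4 = -5 + X³/4)
U(I) = -16 - 4*I² + 4*I (U(I) = -4*((I² - I) + 4) = -4*(4 + I² - I) = -16 - 4*I² + 4*I)
w(H) = -396 - 44*(-5 + H³/4)² + 11*H³ (w(H) = (6 + 5)*(-16 - 4*(-5 + H³/4)² + 4*(-5 + H³/4)) = 11*(-16 - 4*(-5 + H³/4)² + (-20 + H³)) = 11*(-36 + H³ - 4*(-5 + H³/4)²) = -396 - 44*(-5 + H³/4)² + 11*H³)
w(30) - 1*1560 = (-1496 + 121*30³ - 11/4*30⁶) - 1*1560 = (-1496 + 121*27000 - 11/4*729000000) - 1560 = (-1496 + 3267000 - 2004750000) - 1560 = -2001484496 - 1560 = -2001486056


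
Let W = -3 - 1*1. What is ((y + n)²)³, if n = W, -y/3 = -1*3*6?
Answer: 15625000000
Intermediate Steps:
W = -4 (W = -3 - 1 = -4)
y = 54 (y = -3*(-1*3)*6 = -(-9)*6 = -3*(-18) = 54)
n = -4
((y + n)²)³ = ((54 - 4)²)³ = (50²)³ = 2500³ = 15625000000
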